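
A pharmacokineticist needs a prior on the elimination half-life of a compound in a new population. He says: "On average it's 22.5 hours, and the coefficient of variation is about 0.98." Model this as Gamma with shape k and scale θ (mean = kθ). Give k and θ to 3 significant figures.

k ≈ 1.04, θ ≈ 21.6

For Gamma(k, scale θ): mean = kθ, variance = kθ², so CV = 1/√k.
CV = 0.98, hence k = 1/CV² = 1.04.
Then θ = mean/k = 22.5/1.04 = 21.6.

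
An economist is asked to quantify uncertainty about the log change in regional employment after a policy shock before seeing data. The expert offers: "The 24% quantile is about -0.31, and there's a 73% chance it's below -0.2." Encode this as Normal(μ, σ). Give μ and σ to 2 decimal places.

μ = -0.25, σ = 0.08

The p-quantile of Normal(μ,σ) is μ + z_p·σ, with z_{0.24} = -0.7063 and z_{0.73} = 0.6128.
Eliminate σ: μ = (z₂·x₁ − z₁·x₂)/(z₂ − z₁) = (0.6128·-0.31 − (-0.7063)·-0.2)/1.319 = -0.25.
Then σ = (x₂ − x₁)/(z₂ − z₁) = (-0.2 − -0.31)/1.319 = 0.08.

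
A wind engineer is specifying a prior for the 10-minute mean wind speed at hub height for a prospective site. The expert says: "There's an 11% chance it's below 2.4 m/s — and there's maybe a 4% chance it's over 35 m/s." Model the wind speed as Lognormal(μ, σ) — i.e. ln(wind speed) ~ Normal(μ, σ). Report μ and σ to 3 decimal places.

μ ≈ 1.980, σ ≈ 0.900

If T ~ Lognormal(μ,σ) then ln T ~ Normal(μ,σ), so the p-quantile of ln T is μ + z_p·σ.
ln(2.4) = 0.8755 and ln(35) = 3.555; z_{0.11} = -1.227, z_{0.96} = 1.751.
σ = (3.555 − 0.8755)/(1.751 − (-1.227)) = 0.900.
μ = 0.8755 − (-1.227)·0.900 = 1.980.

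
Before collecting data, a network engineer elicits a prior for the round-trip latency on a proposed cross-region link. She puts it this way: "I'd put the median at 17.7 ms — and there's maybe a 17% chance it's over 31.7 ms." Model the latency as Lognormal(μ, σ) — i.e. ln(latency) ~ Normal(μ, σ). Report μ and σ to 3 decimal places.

If T ~ Lognormal(μ,σ) then ln T ~ Normal(μ,σ), so the p-quantile of ln T is μ + z_p·σ.
ln(17.7) = 2.874 and ln(31.7) = 3.456; z_{0.5} = 0, z_{0.83} = 0.9542.
σ = (3.456 − 2.874)/(0.9542 − (0)) = 0.611.
μ = 2.874 − (0)·0.611 = 2.874.

μ ≈ 2.874, σ ≈ 0.611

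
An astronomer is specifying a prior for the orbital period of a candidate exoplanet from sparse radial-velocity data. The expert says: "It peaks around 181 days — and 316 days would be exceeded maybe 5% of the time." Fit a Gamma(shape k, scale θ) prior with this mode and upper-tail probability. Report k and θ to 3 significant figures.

Gamma(k,θ) with k>1 has mode (k−1)θ, so θ = 181/(k−1).
Need P(X < 316) = 0.95 with θ tied to k this way. Start at k = 2, θ = 181: P(X<316) ≈ 0.521.
Too low — raise k to concentrate. Iterating converges to k ≈ 9.98.
Then θ = 181/(9.98−1) ≈ 20.1.

k ≈ 9.98, θ ≈ 20.1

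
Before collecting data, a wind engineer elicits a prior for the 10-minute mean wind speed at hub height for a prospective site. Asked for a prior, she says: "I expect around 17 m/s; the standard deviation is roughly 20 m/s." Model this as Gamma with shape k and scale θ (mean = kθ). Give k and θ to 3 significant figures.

k ≈ 0.722, θ ≈ 23.5

For Gamma(k, scale θ): mean = kθ, variance = kθ², so CV = 1/√k.
CV = SD/mean = 20/17 = 1.176, hence k = 1/CV² = 0.722.
Then θ = mean/k = 17/0.722 = 23.5.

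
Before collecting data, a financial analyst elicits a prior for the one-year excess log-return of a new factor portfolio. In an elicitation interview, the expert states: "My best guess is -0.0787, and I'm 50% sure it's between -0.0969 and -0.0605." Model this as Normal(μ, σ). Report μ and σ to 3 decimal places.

A symmetric 50% interval runs μ ± z·σ with z = 0.6745.
Half-width = 0.0182, so σ = 0.0182/0.6745 = 0.027.
μ is the stated best guess, -0.079.

μ = -0.079, σ = 0.027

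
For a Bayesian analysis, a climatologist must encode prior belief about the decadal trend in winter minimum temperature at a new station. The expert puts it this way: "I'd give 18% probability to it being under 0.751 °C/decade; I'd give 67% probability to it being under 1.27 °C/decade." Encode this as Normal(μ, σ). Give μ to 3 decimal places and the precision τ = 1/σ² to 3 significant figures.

The p-quantile of Normal(μ,σ) is μ + z_p·σ, with z_{0.18} = -0.9154 and z_{0.67} = 0.4399.
Eliminate σ: μ = (z₂·x₁ − z₁·x₂)/(z₂ − z₁) = (0.4399·0.751 − (-0.9154)·1.27)/1.355 = 1.102.
Then σ = (x₂ − x₁)/(z₂ − z₁) = (1.27 − 0.751)/1.355 = 0.383.
Precision τ = 1/σ² = 1/0.3829² = 6.82.

μ = 1.102, τ = 6.82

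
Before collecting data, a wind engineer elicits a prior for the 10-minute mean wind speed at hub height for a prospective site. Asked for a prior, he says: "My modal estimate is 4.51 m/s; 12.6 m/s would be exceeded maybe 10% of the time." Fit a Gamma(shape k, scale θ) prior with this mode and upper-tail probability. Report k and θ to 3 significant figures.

Gamma(k,θ) with k>1 has mode (k−1)θ, so θ = 4.51/(k−1).
Need P(X < 12.6) = 0.9 with θ tied to k this way. Start at k = 2, θ = 4.51: P(X<12.6) ≈ 0.768.
Too low — raise k to concentrate. Iterating converges to k ≈ 2.81.
Then θ = 4.51/(2.81−1) ≈ 2.49.

k ≈ 2.81, θ ≈ 2.49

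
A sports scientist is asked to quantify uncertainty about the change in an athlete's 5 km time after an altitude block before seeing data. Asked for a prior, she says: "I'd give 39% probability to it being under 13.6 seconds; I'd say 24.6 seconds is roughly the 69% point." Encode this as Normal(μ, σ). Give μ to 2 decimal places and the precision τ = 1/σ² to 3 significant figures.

The p-quantile of Normal(μ,σ) is μ + z_p·σ, with z_{0.39} = -0.2793 and z_{0.69} = 0.4959.
Eliminate σ: μ = (z₂·x₁ − z₁·x₂)/(z₂ − z₁) = (0.4959·13.6 − (-0.2793)·24.6)/0.7752 = 17.56.
Then σ = (x₂ − x₁)/(z₂ − z₁) = (24.6 − 13.6)/0.7752 = 14.19.
Precision τ = 1/σ² = 1/14.19² = 0.00497.

μ = 17.56, τ = 0.00497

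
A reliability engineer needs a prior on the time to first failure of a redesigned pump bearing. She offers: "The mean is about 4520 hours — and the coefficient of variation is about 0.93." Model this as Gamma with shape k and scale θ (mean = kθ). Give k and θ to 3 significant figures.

For Gamma(k, scale θ): mean = kθ, variance = kθ², so CV = 1/√k.
CV = 0.93, hence k = 1/CV² = 1.16.
Then θ = mean/k = 4520/1.16 = 3910.

k ≈ 1.16, θ ≈ 3910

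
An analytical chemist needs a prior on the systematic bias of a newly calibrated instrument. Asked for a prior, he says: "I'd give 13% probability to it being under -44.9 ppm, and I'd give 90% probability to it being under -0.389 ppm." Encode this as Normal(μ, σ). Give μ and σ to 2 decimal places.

μ = -24.08, σ = 18.49

For Normal(μ,σ), the p-quantile is μ + z_p·σ. Here z_{0.13} = -1.126, z_{0.9} = 1.282.
So -44.9 = μ − 1.126σ and -0.389 = μ + 1.282σ.
Subtracting: σ = (-0.389 − -44.9)/(1.282 − (-1.126)) = 18.49.
Then μ = -44.9 − (-1.126)·18.49 = -24.08.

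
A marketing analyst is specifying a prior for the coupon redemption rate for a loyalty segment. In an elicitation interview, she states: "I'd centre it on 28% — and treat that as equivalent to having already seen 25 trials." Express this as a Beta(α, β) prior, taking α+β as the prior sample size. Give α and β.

Under the effective-sample-size interpretation, Beta(α, β) has prior mean α/(α+β) and prior sample size α+β.
So α+β = 25 and α/(α+β) = 0.28, giving α = 0.28·25 = 7 and β = 25 − 7 = 18.

α = 7, β = 18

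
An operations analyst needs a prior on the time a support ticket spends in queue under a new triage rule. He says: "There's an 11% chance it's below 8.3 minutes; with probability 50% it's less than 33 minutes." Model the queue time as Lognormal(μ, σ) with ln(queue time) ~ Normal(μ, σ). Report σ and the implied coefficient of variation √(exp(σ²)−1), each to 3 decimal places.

If T ~ Lognormal(μ,σ) then ln T ~ Normal(μ,σ), so the p-quantile of ln T is μ + z_p·σ.
ln(8.3) = 2.116 and ln(33) = 3.497; z_{0.11} = -1.227, z_{0.5} = 0.
σ = (3.497 − 2.116)/(0 − (-1.227)) = 1.125.
μ = 2.116 − (-1.227)·1.125 = 3.497.
CV = √(exp(σ²)−1) = √(exp(1.2664)−1) = 1.596.

σ ≈ 1.125, CV ≈ 1.596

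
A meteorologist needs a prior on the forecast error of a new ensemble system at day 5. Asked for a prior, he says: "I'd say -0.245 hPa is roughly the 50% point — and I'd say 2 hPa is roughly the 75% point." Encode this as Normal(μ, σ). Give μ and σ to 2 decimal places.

μ = -0.24, σ = 3.33

For Normal(μ,σ), the p-quantile is μ + z_p·σ. Here z_{0.5} = 0, z_{0.75} = 0.6745.
So -0.245 = μ + 0σ and 2 = μ + 0.6745σ.
Subtracting: σ = (2 − -0.245)/(0.6745 − (0)) = 3.33.
Then μ = -0.245 − (0)·3.33 = -0.24.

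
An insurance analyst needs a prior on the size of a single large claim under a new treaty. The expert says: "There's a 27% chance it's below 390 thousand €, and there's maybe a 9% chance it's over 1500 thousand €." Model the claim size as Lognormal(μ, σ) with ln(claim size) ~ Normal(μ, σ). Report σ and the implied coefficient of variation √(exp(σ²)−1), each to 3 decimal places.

If T ~ Lognormal(μ,σ) then ln T ~ Normal(μ,σ), so the p-quantile of ln T is μ + z_p·σ.
ln(390) = 5.966 and ln(1500) = 7.313; z_{0.27} = -0.6128, z_{0.91} = 1.341.
σ = (7.313 − 5.966)/(1.341 − (-0.6128)) = 0.690.
μ = 5.966 − (-0.6128)·0.690 = 6.389.
CV = √(exp(σ²)−1) = √(exp(0.4755)−1) = 0.780.

σ ≈ 0.690, CV ≈ 0.780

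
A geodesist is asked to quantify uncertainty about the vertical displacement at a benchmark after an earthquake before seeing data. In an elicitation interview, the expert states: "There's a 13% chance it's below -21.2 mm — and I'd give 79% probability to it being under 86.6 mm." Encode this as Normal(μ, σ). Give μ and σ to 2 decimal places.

μ = 41.62, σ = 55.77

The p-quantile of Normal(μ,σ) is μ + z_p·σ, with z_{0.13} = -1.126 and z_{0.79} = 0.8064.
Eliminate σ: μ = (z₂·x₁ − z₁·x₂)/(z₂ − z₁) = (0.8064·-21.2 − (-1.126)·86.6)/1.933 = 41.62.
Then σ = (x₂ − x₁)/(z₂ − z₁) = (86.6 − -21.2)/1.933 = 55.77.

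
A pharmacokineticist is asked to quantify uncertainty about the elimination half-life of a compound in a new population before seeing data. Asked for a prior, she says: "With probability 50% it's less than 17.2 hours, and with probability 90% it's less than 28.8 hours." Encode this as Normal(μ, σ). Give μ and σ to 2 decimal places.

The p-quantile of Normal(μ,σ) is μ + z_p·σ, with z_{0.5} = 0 and z_{0.9} = 1.282.
Eliminate σ: μ = (z₂·x₁ − z₁·x₂)/(z₂ − z₁) = (1.282·17.2 − (0)·28.8)/1.282 = 17.20.
Then σ = (x₂ − x₁)/(z₂ − z₁) = (28.8 − 17.2)/1.282 = 9.05.

μ = 17.20, σ = 9.05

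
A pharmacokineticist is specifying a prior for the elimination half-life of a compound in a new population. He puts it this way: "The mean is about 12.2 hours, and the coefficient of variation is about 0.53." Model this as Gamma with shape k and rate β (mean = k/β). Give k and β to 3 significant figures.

For Gamma(k, rate β): mean = k/β, variance = k/β², so CV = 1/√k.
CV = 0.53, hence k = 1/CV² = 3.56.
Then β = k/mean = 3.56/12.2 = 0.292.

k ≈ 3.56, β ≈ 0.292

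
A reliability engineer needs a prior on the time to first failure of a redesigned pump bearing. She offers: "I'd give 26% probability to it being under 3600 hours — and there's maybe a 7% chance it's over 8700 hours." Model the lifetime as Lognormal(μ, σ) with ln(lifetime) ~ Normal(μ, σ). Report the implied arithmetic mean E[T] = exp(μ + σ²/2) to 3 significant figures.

If T ~ Lognormal(μ,σ) then ln T ~ Normal(μ,σ), so the p-quantile of ln T is μ + z_p·σ.
ln(3600) = 8.189 and ln(8700) = 9.071; z_{0.26} = -0.6433, z_{0.93} = 1.476.
σ = (9.071 − 8.189)/(1.476 − (-0.6433)) = 0.416.
μ = 8.189 − (-0.6433)·0.416 = 8.457.
E[T] = exp(μ + σ²/2) = exp(8.457 + 0.0867) = 5130 hours.

E[T] ≈ 5130 hours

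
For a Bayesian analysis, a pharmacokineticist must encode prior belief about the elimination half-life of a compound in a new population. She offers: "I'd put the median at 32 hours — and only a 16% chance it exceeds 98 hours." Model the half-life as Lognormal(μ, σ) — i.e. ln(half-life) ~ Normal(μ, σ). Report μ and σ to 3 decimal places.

If T ~ Lognormal(μ,σ) then ln T ~ Normal(μ,σ), so the p-quantile of ln T is μ + z_p·σ.
ln(32) = 3.466 and ln(98) = 4.585; z_{0.5} = 0, z_{0.84} = 0.9945.
σ = (4.585 − 3.466)/(0.9945 − (0)) = 1.125.
μ = 3.466 − (0)·1.125 = 3.466.

μ ≈ 3.466, σ ≈ 1.125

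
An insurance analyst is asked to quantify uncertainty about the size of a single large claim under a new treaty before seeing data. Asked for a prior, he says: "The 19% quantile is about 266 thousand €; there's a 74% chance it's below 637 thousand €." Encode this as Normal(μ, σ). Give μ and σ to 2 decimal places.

μ = 480.10, σ = 243.88

The p-quantile of Normal(μ,σ) is μ + z_p·σ, with z_{0.19} = -0.8779 and z_{0.74} = 0.6433.
Eliminate σ: μ = (z₂·x₁ − z₁·x₂)/(z₂ − z₁) = (0.6433·266 − (-0.8779)·637)/1.521 = 480.10.
Then σ = (x₂ − x₁)/(z₂ − z₁) = (637 − 266)/1.521 = 243.88.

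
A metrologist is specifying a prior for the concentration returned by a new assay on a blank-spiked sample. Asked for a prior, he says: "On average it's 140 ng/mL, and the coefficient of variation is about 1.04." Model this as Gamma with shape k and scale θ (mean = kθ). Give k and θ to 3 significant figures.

k ≈ 0.925, θ ≈ 151

For Gamma(k, scale θ): mean = kθ, variance = kθ², so CV = 1/√k.
CV = 1.04, hence k = 1/CV² = 0.925.
Then θ = mean/k = 140/0.925 = 151.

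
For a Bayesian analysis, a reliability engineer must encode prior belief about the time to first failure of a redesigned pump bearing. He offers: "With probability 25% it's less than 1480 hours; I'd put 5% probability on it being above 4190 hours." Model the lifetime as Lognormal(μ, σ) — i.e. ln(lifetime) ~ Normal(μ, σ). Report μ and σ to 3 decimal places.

μ ≈ 7.602, σ ≈ 0.449

If T ~ Lognormal(μ,σ) then ln T ~ Normal(μ,σ), so the p-quantile of ln T is μ + z_p·σ.
ln(1480) = 7.3 and ln(4190) = 8.34; z_{0.25} = -0.6745, z_{0.95} = 1.645.
σ = (8.34 − 7.3)/(1.645 − (-0.6745)) = 0.449.
μ = 7.3 − (-0.6745)·0.449 = 7.602.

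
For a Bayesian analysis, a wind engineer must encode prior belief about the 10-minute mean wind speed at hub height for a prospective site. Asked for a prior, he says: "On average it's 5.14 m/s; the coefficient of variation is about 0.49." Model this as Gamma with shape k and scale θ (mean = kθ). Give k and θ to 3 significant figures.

k ≈ 4.16, θ ≈ 1.23

For Gamma(k, scale θ): mean = kθ, variance = kθ², so CV = 1/√k.
CV = 0.49, hence k = 1/CV² = 4.16.
Then θ = mean/k = 5.14/4.16 = 1.23.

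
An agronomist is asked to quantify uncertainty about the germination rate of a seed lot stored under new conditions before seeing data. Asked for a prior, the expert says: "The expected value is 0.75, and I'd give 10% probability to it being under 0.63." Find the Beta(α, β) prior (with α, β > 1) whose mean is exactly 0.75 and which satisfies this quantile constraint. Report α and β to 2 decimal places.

α ≈ 16.91, β ≈ 5.64

With mean 0.75 fixed, write α = 0.75s, β = 0.25s where s = α+β.
Need P(θ < 0.63) = 0.1 under Beta(0.75s, 0.25s). Normal approximation: (q−m)/√(m(1−m)/s) ≈ z_{0.1} = -1.28, so s ≈ 0.75·0.25·(-1.28)²/(0.63−0.75)² = 21.4.
At s = 21.4: P(θ<0.63) ≈ 0.105. Adjusting to match 0.1 gives s ≈ 22.55.
So α = 0.75·22.55 ≈ 16.91, β = 0.25·22.55 ≈ 5.64.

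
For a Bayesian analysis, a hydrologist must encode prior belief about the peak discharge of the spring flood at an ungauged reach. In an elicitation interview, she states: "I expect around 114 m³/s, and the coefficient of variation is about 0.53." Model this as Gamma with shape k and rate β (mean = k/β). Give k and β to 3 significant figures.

k ≈ 3.56, β ≈ 0.0312

For Gamma(k, rate β): mean = k/β, variance = k/β², so CV = 1/√k.
CV = 0.53, hence k = 1/CV² = 3.56.
Then β = k/mean = 3.56/114 = 0.0312.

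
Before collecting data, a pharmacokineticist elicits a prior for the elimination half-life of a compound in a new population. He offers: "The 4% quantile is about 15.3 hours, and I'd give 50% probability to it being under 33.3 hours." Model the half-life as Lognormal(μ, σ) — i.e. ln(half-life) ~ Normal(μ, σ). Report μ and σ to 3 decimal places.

μ ≈ 3.506, σ ≈ 0.444

If T ~ Lognormal(μ,σ) then ln T ~ Normal(μ,σ), so the p-quantile of ln T is μ + z_p·σ.
ln(15.3) = 2.728 and ln(33.3) = 3.506; z_{0.04} = -1.751, z_{0.5} = 0.
σ = (3.506 − 2.728)/(0 − (-1.751)) = 0.444.
μ = 2.728 − (-1.751)·0.444 = 3.506.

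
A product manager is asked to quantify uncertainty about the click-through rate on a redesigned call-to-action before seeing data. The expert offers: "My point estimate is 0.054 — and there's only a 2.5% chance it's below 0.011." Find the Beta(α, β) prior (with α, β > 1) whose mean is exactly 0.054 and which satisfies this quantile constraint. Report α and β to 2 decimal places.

With mean 0.054 fixed, write α = 0.054s, β = 0.946s where s = α+β.
Need P(θ < 0.011) = 0.025 under Beta(0.054s, 0.946s). Normal approximation: (q−m)/√(m(1−m)/s) ≈ z_{0.025} = -1.96, so s ≈ 0.054·0.946·(-1.96)²/(0.011−0.054)² = 106.1.
At s = 106.1: P(θ<0.011) ≈ 0.002. Adjusting to match 0.025 gives s ≈ 53.40.
So α = 0.054·53.40 ≈ 2.88, β = 0.946·53.40 ≈ 50.51.

α ≈ 2.88, β ≈ 50.51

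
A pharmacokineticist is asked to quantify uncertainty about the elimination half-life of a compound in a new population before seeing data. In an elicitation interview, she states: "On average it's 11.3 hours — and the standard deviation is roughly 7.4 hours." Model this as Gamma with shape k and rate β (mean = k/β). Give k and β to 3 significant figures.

k ≈ 2.33, β ≈ 0.206

For Gamma(k, rate β): mean = k/β, variance = k/β², so CV = 1/√k.
CV = SD/mean = 7.4/11.3 = 0.6549, hence k = 1/CV² = 2.33.
Then β = k/mean = 2.33/11.3 = 0.206.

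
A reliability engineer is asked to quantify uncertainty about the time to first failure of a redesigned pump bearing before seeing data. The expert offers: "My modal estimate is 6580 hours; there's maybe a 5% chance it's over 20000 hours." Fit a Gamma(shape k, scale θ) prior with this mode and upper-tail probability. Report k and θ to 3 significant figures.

k ≈ 3.14, θ ≈ 3070

Gamma(k,θ) with k>1 has mode (k−1)θ, so θ = 6580/(k−1).
Need P(X < 20000) = 0.95 with θ tied to k this way. Start at k = 2, θ = 6580: P(X<20000) ≈ 0.807.
Too low — raise k to concentrate. Iterating converges to k ≈ 3.14.
Then θ = 6580/(3.14−1) ≈ 3070.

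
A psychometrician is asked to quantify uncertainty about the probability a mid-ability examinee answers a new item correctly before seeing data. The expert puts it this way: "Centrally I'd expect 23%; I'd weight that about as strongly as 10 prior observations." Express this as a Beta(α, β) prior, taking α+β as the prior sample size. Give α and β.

Under the effective-sample-size interpretation, Beta(α, β) has prior mean α/(α+β) and prior sample size α+β.
So α+β = 10 and α/(α+β) = 0.23, giving α = 0.23·10 = 2.3 and β = 10 − 2.3 = 7.7.

α = 2.3, β = 7.7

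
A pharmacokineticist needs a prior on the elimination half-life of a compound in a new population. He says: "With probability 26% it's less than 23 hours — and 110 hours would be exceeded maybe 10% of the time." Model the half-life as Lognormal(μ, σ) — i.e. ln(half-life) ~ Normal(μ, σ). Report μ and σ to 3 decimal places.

If T ~ Lognormal(μ,σ) then ln T ~ Normal(μ,σ), so the p-quantile of ln T is μ + z_p·σ.
ln(23) = 3.135 and ln(110) = 4.7; z_{0.26} = -0.6433, z_{0.9} = 1.282.
σ = (4.7 − 3.135)/(1.282 − (-0.6433)) = 0.813.
μ = 3.135 − (-0.6433)·0.813 = 3.659.

μ ≈ 3.659, σ ≈ 0.813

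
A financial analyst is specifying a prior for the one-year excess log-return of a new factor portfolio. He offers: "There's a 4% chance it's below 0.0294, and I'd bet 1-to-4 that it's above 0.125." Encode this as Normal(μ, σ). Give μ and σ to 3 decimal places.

For Normal(μ,σ), the p-quantile is μ + z_p·σ. Here z_{0.04} = -1.751, z_{0.8} = 0.8416.
So 0.0294 = μ − 1.751σ and 0.125 = μ + 0.8416σ.
Subtracting: σ = (0.125 − 0.0294)/(0.8416 − (-1.751)) = 0.037.
Then μ = 0.0294 − (-1.751)·0.037 = 0.094.

μ = 0.094, σ = 0.037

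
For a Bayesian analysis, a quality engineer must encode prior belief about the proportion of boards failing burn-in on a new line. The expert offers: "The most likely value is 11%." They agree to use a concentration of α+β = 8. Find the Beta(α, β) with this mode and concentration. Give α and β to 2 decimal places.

α = 1.66, β = 6.34

For α,β > 1 the Beta mode is (α−1)/(α+β−2). With α+β = 8, the mode is (α−1)/6.
Set (α−1)/6 = 0.11 → α = 1 + 0.11·6 = 1.66.
β = 8 − α = 6.34.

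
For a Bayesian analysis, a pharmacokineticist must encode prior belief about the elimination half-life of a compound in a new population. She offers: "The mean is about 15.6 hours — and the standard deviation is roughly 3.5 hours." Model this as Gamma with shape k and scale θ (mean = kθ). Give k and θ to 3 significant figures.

For Gamma(k, scale θ): mean = kθ, variance = kθ², so CV = 1/√k.
CV = SD/mean = 3.5/15.6 = 0.2244, hence k = 1/CV² = 19.9.
Then θ = mean/k = 15.6/19.9 = 0.785.

k ≈ 19.9, θ ≈ 0.785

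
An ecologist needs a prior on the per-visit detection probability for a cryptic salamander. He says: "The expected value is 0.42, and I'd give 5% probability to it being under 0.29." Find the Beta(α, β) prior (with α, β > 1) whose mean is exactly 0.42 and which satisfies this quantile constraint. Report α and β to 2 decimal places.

With mean 0.42 fixed, write α = 0.42s, β = 0.58s where s = α+β.
Need P(θ < 0.29) = 0.05 under Beta(0.42s, 0.58s). Normal approximation: (q−m)/√(m(1−m)/s) ≈ z_{0.05} = -1.64, so s ≈ 0.42·0.58·(-1.64)²/(0.29−0.42)² = 39.0.
At s = 39.0: P(θ<0.29) ≈ 0.045. Adjusting to match 0.05 gives s ≈ 36.63.
So α = 0.42·36.63 ≈ 15.38, β = 0.58·36.63 ≈ 21.24.

α ≈ 15.38, β ≈ 21.24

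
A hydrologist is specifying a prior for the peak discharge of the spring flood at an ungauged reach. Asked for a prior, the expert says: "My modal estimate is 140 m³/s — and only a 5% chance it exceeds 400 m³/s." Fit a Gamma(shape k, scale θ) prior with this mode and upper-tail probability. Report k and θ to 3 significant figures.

Gamma(k,θ) with k>1 has mode (k−1)θ, so θ = 140/(k−1).
Need P(X < 400) = 0.95 with θ tied to k this way. Start at k = 2, θ = 140: P(X<400) ≈ 0.778.
Too low — raise k to concentrate. Iterating converges to k ≈ 3.42.
Then θ = 140/(3.42−1) ≈ 57.8.

k ≈ 3.42, θ ≈ 57.8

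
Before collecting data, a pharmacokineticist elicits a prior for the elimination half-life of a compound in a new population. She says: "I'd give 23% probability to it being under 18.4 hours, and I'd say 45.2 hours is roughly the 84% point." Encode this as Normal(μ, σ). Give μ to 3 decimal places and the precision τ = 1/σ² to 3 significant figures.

μ = 29.824, τ = 0.00418

For Normal(μ,σ), the p-quantile is μ + z_p·σ. Here z_{0.23} = -0.7388, z_{0.84} = 0.9945.
So 18.4 = μ − 0.7388σ and 45.2 = μ + 0.9945σ.
Subtracting: σ = (45.2 − 18.4)/(0.9945 − (-0.7388)) = 15.462.
Then μ = 18.4 − (-0.7388)·15.462 = 29.824.
Precision τ = 1/σ² = 1/15.46² = 0.00418.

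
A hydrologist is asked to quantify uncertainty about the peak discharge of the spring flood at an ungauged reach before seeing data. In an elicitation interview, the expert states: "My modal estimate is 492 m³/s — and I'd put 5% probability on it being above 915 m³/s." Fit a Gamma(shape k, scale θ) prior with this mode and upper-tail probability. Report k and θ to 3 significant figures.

Gamma(k,θ) with k>1 has mode (k−1)θ, so θ = 492/(k−1).
Need P(X < 915) = 0.95 with θ tied to k this way. Start at k = 2, θ = 492: P(X<915) ≈ 0.555.
Too low — raise k to concentrate. Iterating converges to k ≈ 8.23.
Then θ = 492/(8.23−1) ≈ 68.1.

k ≈ 8.23, θ ≈ 68.1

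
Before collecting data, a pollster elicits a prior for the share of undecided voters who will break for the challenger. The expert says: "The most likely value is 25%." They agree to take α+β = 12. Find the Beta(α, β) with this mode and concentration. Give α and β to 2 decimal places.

α = 3.50, β = 8.50

For α,β > 1 the Beta mode is (α−1)/(α+β−2). With α+β = 12, the mode is (α−1)/10.
Set (α−1)/10 = 0.25 → α = 1 + 0.25·10 = 3.50.
β = 12 − α = 8.50.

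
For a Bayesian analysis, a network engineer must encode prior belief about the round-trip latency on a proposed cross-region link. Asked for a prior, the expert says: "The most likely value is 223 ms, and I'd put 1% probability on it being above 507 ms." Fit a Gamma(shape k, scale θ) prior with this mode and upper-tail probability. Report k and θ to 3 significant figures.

Gamma(k,θ) with k>1 has mode (k−1)θ, so θ = 223/(k−1).
Need P(X < 507) = 0.99 with θ tied to k this way. Start at k = 2, θ = 223: P(X<507) ≈ 0.663.
Too low — raise k to concentrate. Iterating converges to k ≈ 8.1.
Then θ = 223/(8.1−1) ≈ 31.4.

k ≈ 8.1, θ ≈ 31.4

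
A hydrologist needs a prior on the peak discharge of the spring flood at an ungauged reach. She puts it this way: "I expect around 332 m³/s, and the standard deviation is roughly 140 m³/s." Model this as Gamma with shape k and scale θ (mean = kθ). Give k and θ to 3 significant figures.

For Gamma(k, scale θ): mean = kθ, variance = kθ², so CV = 1/√k.
CV = SD/mean = 140/332 = 0.4217, hence k = 1/CV² = 5.62.
Then θ = mean/k = 332/5.62 = 59.

k ≈ 5.62, θ ≈ 59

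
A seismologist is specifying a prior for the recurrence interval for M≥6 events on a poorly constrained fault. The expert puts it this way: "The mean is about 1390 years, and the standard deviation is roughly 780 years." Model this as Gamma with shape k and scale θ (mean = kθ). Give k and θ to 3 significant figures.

k ≈ 3.18, θ ≈ 438

For Gamma(k, scale θ): mean = kθ, variance = kθ², so CV = 1/√k.
CV = SD/mean = 780/1390 = 0.5612, hence k = 1/CV² = 3.18.
Then θ = mean/k = 1390/3.18 = 438.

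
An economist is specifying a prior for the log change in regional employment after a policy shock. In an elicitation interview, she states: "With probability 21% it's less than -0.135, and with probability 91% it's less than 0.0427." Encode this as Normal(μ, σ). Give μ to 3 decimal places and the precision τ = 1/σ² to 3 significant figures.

μ = -0.068, τ = 146

The p-quantile of Normal(μ,σ) is μ + z_p·σ, with z_{0.21} = -0.8064 and z_{0.91} = 1.341.
Eliminate σ: μ = (z₂·x₁ − z₁·x₂)/(z₂ − z₁) = (1.341·-0.135 − (-0.8064)·0.0427)/2.147 = -0.068.
Then σ = (x₂ − x₁)/(z₂ − z₁) = (0.0427 − -0.135)/2.147 = 0.083.
Precision τ = 1/σ² = 1/0.08276² = 146.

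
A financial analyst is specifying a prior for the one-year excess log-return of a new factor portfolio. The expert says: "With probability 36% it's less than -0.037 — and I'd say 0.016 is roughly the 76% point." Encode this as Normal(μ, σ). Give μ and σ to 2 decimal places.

μ = -0.02, σ = 0.05

For Normal(μ,σ), the p-quantile is μ + z_p·σ. Here z_{0.36} = -0.3585, z_{0.76} = 0.7063.
So -0.037 = μ − 0.3585σ and 0.016 = μ + 0.7063σ.
Subtracting: σ = (0.016 − -0.037)/(0.7063 − (-0.3585)) = 0.05.
Then μ = -0.037 − (-0.3585)·0.05 = -0.02.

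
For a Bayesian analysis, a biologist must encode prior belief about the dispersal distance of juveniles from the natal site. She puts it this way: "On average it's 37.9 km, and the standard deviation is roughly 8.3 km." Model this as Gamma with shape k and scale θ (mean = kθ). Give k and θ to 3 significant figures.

For Gamma(k, scale θ): mean = kθ, variance = kθ², so CV = 1/√k.
CV = SD/mean = 8.3/37.9 = 0.219, hence k = 1/CV² = 20.9.
Then θ = mean/k = 37.9/20.9 = 1.82.

k ≈ 20.9, θ ≈ 1.82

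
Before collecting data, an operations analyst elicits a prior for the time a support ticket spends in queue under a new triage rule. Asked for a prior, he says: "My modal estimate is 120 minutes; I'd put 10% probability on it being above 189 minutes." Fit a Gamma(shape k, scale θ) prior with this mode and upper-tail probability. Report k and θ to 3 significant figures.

k ≈ 10.1, θ ≈ 13.2

Gamma(k,θ) with k>1 has mode (k−1)θ, so θ = 120/(k−1).
Need P(X < 189) = 0.9 with θ tied to k this way. Start at k = 2, θ = 120: P(X<189) ≈ 0.467.
Too low — raise k to concentrate. Iterating converges to k ≈ 10.1.
Then θ = 120/(10.1−1) ≈ 13.2.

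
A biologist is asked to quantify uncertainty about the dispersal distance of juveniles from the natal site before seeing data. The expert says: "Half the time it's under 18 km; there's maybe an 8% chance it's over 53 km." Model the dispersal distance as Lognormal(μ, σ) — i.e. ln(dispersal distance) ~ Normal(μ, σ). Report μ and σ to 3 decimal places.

If T ~ Lognormal(μ,σ) then ln T ~ Normal(μ,σ), so the p-quantile of ln T is μ + z_p·σ.
ln(18) = 2.89 and ln(53) = 3.97; z_{0.5} = 0, z_{0.92} = 1.405.
σ = (3.97 − 2.89)/(1.405 − (0)) = 0.769.
μ = 2.89 − (0)·0.769 = 2.890.

μ ≈ 2.890, σ ≈ 0.769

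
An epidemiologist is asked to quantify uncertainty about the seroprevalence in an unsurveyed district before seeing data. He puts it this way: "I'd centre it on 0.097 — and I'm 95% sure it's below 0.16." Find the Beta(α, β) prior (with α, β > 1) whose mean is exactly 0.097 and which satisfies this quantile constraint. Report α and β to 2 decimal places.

α ≈ 6.92, β ≈ 64.46

With mean 0.097 fixed, write α = 0.097s, β = 0.903s where s = α+β.
Need P(θ < 0.16) = 0.95 under Beta(0.097s, 0.903s). Normal approximation: (q−m)/√(m(1−m)/s) ≈ z_{0.95} = 1.64, so s ≈ 0.097·0.903·(1.64)²/(0.16−0.097)² = 59.7.
At s = 59.7: P(θ<0.16) ≈ 0.936. Adjusting to match 0.95 gives s ≈ 71.38.
So α = 0.097·71.38 ≈ 6.92, β = 0.903·71.38 ≈ 64.46.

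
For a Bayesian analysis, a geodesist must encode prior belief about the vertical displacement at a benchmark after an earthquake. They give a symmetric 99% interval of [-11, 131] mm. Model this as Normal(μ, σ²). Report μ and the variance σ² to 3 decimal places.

μ = 60.000, σ² = 759.771

A symmetric 99% interval runs μ ± z·σ with z = 2.576.
Half-width = 71, so σ = 71/2.576 = 27.5639 and σ² = 759.771.
μ is the interval midpoint, 60.000.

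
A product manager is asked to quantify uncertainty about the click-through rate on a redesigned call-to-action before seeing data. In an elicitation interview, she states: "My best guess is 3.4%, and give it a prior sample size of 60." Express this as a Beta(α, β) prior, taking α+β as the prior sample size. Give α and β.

Under the effective-sample-size interpretation, Beta(α, β) has prior mean α/(α+β) and prior sample size α+β.
So α+β = 60 and α/(α+β) = 0.034, giving α = 0.034·60 = 2.04 and β = 60 − 2.04 = 57.96.

α = 2.04, β = 57.96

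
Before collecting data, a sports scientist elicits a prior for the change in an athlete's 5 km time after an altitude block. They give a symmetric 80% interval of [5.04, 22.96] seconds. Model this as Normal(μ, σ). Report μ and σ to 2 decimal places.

μ = 14.00, σ = 6.99

A symmetric 80% interval runs μ ± z·σ with z = 1.282.
Half-width = 8.96, so σ = 8.96/1.282 = 6.99.
μ is the interval midpoint, 14.00.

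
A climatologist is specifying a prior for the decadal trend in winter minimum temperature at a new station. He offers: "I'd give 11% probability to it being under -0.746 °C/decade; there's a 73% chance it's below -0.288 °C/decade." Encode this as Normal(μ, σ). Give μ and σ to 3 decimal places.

μ = -0.441, σ = 0.249

For Normal(μ,σ), the p-quantile is μ + z_p·σ. Here z_{0.11} = -1.227, z_{0.73} = 0.6128.
So -0.746 = μ − 1.227σ and -0.288 = μ + 0.6128σ.
Subtracting: σ = (-0.288 − -0.746)/(0.6128 − (-1.227)) = 0.249.
Then μ = -0.746 − (-1.227)·0.249 = -0.441.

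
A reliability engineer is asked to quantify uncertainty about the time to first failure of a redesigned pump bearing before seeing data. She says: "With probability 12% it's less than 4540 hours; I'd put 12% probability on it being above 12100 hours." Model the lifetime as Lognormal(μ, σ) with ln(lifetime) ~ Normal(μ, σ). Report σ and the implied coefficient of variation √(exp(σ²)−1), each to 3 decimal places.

σ ≈ 0.417, CV ≈ 0.436

If T ~ Lognormal(μ,σ) then ln T ~ Normal(μ,σ), so the p-quantile of ln T is μ + z_p·σ.
ln(4540) = 8.421 and ln(12100) = 9.401; z_{0.12} = -1.175, z_{0.88} = 1.175.
σ = (9.401 − 8.421)/(1.175 − (-1.175)) = 0.417.
μ = 8.421 − (-1.175)·0.417 = 8.911.
CV = √(exp(σ²)−1) = √(exp(0.1740)−1) = 0.436.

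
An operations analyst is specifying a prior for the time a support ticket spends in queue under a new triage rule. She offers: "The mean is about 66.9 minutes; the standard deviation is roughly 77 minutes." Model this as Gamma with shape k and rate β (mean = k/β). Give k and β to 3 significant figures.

k ≈ 0.755, β ≈ 0.0113

For Gamma(k, rate β): mean = k/β, variance = k/β², so CV = 1/√k.
CV = SD/mean = 77/66.9 = 1.151, hence k = 1/CV² = 0.755.
Then β = k/mean = 0.755/66.9 = 0.0113.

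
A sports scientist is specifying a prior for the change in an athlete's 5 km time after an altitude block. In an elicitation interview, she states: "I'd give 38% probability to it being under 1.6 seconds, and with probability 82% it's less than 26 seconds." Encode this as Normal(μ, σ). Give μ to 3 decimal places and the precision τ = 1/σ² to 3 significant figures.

μ = 7.705, τ = 0.0025

The p-quantile of Normal(μ,σ) is μ + z_p·σ, with z_{0.38} = -0.3055 and z_{0.82} = 0.9154.
Eliminate σ: μ = (z₂·x₁ − z₁·x₂)/(z₂ − z₁) = (0.9154·1.6 − (-0.3055)·26)/1.221 = 7.705.
Then σ = (x₂ − x₁)/(z₂ − z₁) = (26 − 1.6)/1.221 = 19.986.
Precision τ = 1/σ² = 1/19.99² = 0.0025.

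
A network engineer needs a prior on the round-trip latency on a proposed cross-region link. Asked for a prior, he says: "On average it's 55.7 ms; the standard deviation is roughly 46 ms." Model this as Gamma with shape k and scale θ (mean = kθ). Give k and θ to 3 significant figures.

For Gamma(k, scale θ): mean = kθ, variance = kθ², so CV = 1/√k.
CV = SD/mean = 46/55.7 = 0.8259, hence k = 1/CV² = 1.47.
Then θ = mean/k = 55.7/1.47 = 38.

k ≈ 1.47, θ ≈ 38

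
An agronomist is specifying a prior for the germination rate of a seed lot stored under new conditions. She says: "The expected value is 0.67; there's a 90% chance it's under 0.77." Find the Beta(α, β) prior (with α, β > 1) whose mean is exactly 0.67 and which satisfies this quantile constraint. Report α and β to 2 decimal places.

α ≈ 22.96, β ≈ 11.31

With mean 0.67 fixed, write α = 0.67s, β = 0.33s where s = α+β.
Need P(θ < 0.77) = 0.9 under Beta(0.67s, 0.33s). Normal approximation: (q−m)/√(m(1−m)/s) ≈ z_{0.9} = 1.28, so s ≈ 0.67·0.33·(1.28)²/(0.77−0.67)² = 36.3.
At s = 36.3: P(θ<0.77) ≈ 0.907. Adjusting to match 0.9 gives s ≈ 34.26.
So α = 0.67·34.26 ≈ 22.96, β = 0.33·34.26 ≈ 11.31.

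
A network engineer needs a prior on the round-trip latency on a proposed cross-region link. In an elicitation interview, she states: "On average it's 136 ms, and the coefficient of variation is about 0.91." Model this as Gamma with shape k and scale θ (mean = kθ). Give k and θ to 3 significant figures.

For Gamma(k, scale θ): mean = kθ, variance = kθ², so CV = 1/√k.
CV = 0.91, hence k = 1/CV² = 1.21.
Then θ = mean/k = 136/1.21 = 113.

k ≈ 1.21, θ ≈ 113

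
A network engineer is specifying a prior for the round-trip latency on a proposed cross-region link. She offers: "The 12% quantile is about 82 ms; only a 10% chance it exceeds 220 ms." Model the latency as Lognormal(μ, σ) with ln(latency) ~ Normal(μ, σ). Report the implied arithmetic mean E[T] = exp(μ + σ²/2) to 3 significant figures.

E[T] ≈ 143 ms

If T ~ Lognormal(μ,σ) then ln T ~ Normal(μ,σ), so the p-quantile of ln T is μ + z_p·σ.
ln(82) = 4.407 and ln(220) = 5.394; z_{0.12} = -1.175, z_{0.9} = 1.282.
σ = (5.394 − 4.407)/(1.282 − (-1.175)) = 0.402.
μ = 4.407 − (-1.175)·0.402 = 4.879.
E[T] = exp(μ + σ²/2) = exp(4.879 + 0.0807) = 143 ms.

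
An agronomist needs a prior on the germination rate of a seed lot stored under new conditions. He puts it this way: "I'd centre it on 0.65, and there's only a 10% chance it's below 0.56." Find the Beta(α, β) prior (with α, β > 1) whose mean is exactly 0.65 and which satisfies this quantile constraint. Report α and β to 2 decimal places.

With mean 0.65 fixed, write α = 0.65s, β = 0.35s where s = α+β.
Need P(θ < 0.56) = 0.1 under Beta(0.65s, 0.35s). Normal approximation: (q−m)/√(m(1−m)/s) ≈ z_{0.1} = -1.28, so s ≈ 0.65·0.35·(-1.28)²/(0.56−0.65)² = 46.1.
At s = 46.1: P(θ<0.56) ≈ 0.102. Adjusting to match 0.1 gives s ≈ 47.15.
So α = 0.65·47.15 ≈ 30.65, β = 0.35·47.15 ≈ 16.50.

α ≈ 30.65, β ≈ 16.50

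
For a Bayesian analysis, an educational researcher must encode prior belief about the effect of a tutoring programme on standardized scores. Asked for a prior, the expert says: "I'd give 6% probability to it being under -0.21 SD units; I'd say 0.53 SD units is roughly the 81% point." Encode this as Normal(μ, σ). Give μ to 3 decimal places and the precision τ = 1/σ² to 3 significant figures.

For Normal(μ,σ), the p-quantile is μ + z_p·σ. Here z_{0.06} = -1.555, z_{0.81} = 0.8779.
So -0.21 = μ − 1.555σ and 0.53 = μ + 0.8779σ.
Subtracting: σ = (0.53 − -0.21)/(0.8779 − (-1.555)) = 0.304.
Then μ = -0.21 − (-1.555)·0.304 = 0.263.
Precision τ = 1/σ² = 1/0.3042² = 10.8.

μ = 0.263, τ = 10.8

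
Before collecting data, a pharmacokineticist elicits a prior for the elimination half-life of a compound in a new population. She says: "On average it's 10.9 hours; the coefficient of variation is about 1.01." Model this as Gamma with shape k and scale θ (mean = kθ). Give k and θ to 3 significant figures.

k ≈ 0.98, θ ≈ 11.1

For Gamma(k, scale θ): mean = kθ, variance = kθ², so CV = 1/√k.
CV = 1.01, hence k = 1/CV² = 0.98.
Then θ = mean/k = 10.9/0.98 = 11.1.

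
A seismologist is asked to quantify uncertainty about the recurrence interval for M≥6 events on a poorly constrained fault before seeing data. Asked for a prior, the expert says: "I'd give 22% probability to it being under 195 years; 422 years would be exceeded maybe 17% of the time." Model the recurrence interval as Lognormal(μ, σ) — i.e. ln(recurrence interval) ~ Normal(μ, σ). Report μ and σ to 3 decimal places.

μ ≈ 5.618, σ ≈ 0.447

If T ~ Lognormal(μ,σ) then ln T ~ Normal(μ,σ), so the p-quantile of ln T is μ + z_p·σ.
ln(195) = 5.273 and ln(422) = 6.045; z_{0.22} = -0.7722, z_{0.83} = 0.9542.
σ = (6.045 − 5.273)/(0.9542 − (-0.7722)) = 0.447.
μ = 5.273 − (-0.7722)·0.447 = 5.618.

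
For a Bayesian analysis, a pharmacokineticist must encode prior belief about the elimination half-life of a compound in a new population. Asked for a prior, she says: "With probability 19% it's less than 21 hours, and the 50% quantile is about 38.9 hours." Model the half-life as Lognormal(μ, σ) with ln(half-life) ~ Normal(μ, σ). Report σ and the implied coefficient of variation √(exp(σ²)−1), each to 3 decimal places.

σ ≈ 0.702, CV ≈ 0.798

If T ~ Lognormal(μ,σ) then ln T ~ Normal(μ,σ), so the p-quantile of ln T is μ + z_p·σ.
ln(21) = 3.045 and ln(38.9) = 3.661; z_{0.19} = -0.8779, z_{0.5} = 0.
σ = (3.661 − 3.045)/(0 − (-0.8779)) = 0.702.
μ = 3.045 − (-0.8779)·0.702 = 3.661.
CV = √(exp(σ²)−1) = √(exp(0.4931)−1) = 0.798.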